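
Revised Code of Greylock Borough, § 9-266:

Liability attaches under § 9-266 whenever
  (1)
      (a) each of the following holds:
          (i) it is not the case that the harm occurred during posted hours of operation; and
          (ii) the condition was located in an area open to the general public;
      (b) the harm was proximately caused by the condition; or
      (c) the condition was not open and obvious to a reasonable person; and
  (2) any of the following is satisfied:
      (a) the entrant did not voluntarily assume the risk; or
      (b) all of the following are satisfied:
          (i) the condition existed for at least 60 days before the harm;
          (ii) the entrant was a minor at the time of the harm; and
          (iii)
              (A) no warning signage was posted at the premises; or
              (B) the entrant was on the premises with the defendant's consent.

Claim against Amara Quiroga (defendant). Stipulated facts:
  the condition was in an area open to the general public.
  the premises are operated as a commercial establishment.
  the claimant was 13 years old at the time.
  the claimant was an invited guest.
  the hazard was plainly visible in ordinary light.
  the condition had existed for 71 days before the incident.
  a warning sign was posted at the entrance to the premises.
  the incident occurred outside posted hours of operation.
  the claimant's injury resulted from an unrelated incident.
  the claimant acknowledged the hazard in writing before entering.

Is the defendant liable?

Yes — liable.

(i) not (during posted hours) — met.
(ii) public area — holds.
(a): T AND T → true.
(b) proximate cause — not met.
(c) not open/obvious — fails.
So (1) is satisfied (T OR F OR F).
(a) no assumed risk — fails.
(i) condition ≥60 days old — holds.
(ii) entrant a minor — met.
(A) no signage posted — not met.
(B) consent to enter — met.
(iii) = F OR T = true.
(b) = T AND T AND T = true.
So (2) is satisfied (F OR T).
Overall = T AND T = true.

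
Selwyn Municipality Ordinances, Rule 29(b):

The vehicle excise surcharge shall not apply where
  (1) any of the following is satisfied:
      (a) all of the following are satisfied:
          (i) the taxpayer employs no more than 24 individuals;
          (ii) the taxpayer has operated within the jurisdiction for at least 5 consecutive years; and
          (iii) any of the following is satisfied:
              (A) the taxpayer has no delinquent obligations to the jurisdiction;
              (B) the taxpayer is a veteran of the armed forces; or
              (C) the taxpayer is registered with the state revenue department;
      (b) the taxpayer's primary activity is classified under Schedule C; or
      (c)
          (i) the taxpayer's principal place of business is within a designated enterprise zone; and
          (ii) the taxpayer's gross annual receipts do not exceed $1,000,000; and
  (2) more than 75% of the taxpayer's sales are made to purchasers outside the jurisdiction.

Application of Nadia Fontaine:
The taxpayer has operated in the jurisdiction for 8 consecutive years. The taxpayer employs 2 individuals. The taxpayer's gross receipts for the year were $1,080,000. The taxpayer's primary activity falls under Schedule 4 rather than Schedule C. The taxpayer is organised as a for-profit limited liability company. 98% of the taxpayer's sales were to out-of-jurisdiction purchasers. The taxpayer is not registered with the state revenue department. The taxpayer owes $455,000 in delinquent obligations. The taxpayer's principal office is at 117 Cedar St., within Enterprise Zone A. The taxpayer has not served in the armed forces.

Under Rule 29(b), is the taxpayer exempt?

No — not exempt.

(i) ≤ 24 employees — satisfied.
(ii) ≥ 5 yrs in jurisdiction — satisfied.
(A) no delinquency — not satisfied.
(B) veteran — fails.
(C) state-registered — not met.
(iii) = F OR F OR F = false.
So (a) is not satisfied (T AND T AND F).
(b) Schedule C activity — not satisfied.
(i) in enterprise zone — met.
(ii) receipts ≤ $1,000,000 — not satisfied.
So (c) is not satisfied (T AND F).
So (1) is not satisfied (F OR F OR F).
(2) >75% out-of-jur. sales — met.
Overall: F AND T → false.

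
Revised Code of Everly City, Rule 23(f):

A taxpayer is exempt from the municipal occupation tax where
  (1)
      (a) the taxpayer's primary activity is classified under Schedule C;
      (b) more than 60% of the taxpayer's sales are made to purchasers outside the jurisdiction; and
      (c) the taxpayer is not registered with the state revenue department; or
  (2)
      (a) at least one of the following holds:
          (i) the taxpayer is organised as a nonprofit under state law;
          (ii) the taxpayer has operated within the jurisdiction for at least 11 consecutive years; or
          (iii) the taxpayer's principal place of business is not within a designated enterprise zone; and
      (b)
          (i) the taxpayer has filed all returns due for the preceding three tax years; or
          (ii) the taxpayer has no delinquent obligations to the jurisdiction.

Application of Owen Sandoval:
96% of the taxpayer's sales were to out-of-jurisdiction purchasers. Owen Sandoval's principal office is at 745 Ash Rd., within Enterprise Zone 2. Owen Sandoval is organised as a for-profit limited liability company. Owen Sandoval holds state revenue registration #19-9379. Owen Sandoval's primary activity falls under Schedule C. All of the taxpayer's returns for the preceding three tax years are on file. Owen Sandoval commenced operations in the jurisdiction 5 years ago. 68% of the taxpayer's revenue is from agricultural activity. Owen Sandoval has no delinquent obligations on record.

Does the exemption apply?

No — not exempt.

(a) Schedule C activity — met.
(b) >60% out-of-jur. sales — satisfied.
(c) not (state-registered) — fails.
So (1) is not satisfied (T AND T AND F).
(i) nonprofit — fails.
(ii) ≥ 11 yrs in jurisdiction — fails.
(iii) not (in enterprise zone) — fails.
So (a) is not satisfied (F OR F OR F).
(i) returns current — met.
(ii) no delinquency — met.
(b): T OR T → true.
(2) = F AND T = false.
Overall = F OR F = false.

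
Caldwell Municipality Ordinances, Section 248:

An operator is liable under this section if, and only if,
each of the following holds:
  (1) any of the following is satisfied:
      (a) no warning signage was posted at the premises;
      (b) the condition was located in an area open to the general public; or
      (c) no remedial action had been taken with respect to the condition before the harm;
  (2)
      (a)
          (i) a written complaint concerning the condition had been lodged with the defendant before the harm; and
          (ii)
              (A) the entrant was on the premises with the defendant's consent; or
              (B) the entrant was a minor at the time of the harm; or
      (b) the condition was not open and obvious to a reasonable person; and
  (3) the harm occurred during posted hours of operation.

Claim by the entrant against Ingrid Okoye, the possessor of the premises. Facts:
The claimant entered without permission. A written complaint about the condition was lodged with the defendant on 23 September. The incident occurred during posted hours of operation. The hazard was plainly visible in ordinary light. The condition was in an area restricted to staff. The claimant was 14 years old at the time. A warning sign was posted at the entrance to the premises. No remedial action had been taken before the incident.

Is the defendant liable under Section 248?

Yes — liable.

(a) no signage posted — not met.
(b) public area — fails.
(c) no remedial action — met.
So (1) is satisfied (F OR F OR T).
(i) complaint lodged — met.
(A) consent to enter — not satisfied.
(B) entrant a minor — holds.
So (ii) is satisfied (F OR T).
(a): T AND T → true.
(b) not open/obvious — not met.
(2): T OR F → true.
(3) during posted hours — satisfied.
Overall = T AND T AND T = true.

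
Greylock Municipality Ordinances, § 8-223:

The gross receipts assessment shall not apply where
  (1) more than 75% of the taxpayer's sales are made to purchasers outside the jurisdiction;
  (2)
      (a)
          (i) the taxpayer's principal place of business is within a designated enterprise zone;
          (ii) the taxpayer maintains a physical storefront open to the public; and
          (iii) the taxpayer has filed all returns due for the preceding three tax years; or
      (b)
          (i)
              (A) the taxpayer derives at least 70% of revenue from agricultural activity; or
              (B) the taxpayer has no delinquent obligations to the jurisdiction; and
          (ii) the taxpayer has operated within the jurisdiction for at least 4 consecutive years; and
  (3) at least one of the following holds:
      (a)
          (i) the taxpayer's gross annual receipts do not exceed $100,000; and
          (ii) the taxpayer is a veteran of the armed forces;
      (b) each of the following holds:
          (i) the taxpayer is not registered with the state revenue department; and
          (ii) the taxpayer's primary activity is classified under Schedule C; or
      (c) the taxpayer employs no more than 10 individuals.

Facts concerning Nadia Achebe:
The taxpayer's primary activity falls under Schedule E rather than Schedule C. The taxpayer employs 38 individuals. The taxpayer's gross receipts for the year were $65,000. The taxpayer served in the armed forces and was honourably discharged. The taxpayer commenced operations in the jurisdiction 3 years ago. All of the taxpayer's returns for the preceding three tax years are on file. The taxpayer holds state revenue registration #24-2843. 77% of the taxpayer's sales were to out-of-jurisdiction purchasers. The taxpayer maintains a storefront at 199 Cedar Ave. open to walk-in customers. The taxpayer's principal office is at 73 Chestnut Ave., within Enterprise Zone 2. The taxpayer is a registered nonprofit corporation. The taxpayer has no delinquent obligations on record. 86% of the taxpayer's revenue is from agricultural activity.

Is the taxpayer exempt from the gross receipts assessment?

(1) >75% out-of-jur. sales — met.
(i) in enterprise zone — holds.
(ii) has storefront — holds.
(iii) returns current — satisfied.
(a): T AND T AND T → true.
(A) ≥70% agricultural — met.
(B) no delinquency — met.
(i): T OR T → true.
(ii) ≥ 4 yrs in jurisdiction — fails.
So (b) is not satisfied (T AND F).
(2) = T OR F = true.
(i) receipts ≤ $100,000 — met.
(ii) veteran — satisfied.
(a): T AND T → true.
(i) not (state-registered) — not satisfied.
(ii) Schedule C activity — not met.
So (b) is not satisfied (F AND F).
(c) ≤ 10 employees — not satisfied.
(3) = T OR F OR F = true.
Overall: T AND T AND T → true.

Yes — exempt.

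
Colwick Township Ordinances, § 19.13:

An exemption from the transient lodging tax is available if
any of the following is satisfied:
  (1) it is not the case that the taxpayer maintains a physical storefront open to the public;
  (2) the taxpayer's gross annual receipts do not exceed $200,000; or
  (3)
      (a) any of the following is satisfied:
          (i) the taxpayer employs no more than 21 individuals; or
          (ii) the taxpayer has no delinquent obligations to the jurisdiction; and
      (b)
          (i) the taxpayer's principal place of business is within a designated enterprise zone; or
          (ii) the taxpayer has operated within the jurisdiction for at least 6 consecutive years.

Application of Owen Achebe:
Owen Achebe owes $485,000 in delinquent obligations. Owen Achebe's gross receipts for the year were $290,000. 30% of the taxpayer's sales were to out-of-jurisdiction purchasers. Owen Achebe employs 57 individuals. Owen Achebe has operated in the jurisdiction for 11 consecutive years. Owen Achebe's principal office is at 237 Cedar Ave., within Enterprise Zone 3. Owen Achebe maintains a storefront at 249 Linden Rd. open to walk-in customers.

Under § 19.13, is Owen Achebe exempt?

(1) not (has storefront) — not met.
(2) receipts ≤ $200,000 — not met.
(i) ≤ 21 employees — fails.
(ii) no delinquency — not satisfied.
So (a) is not satisfied (F OR F).
(i) in enterprise zone — holds.
(ii) ≥ 6 yrs in jurisdiction — met.
So (b) is satisfied (T OR T).
(3) = F AND T = false.
Overall: F OR F OR F → false.

No — not exempt.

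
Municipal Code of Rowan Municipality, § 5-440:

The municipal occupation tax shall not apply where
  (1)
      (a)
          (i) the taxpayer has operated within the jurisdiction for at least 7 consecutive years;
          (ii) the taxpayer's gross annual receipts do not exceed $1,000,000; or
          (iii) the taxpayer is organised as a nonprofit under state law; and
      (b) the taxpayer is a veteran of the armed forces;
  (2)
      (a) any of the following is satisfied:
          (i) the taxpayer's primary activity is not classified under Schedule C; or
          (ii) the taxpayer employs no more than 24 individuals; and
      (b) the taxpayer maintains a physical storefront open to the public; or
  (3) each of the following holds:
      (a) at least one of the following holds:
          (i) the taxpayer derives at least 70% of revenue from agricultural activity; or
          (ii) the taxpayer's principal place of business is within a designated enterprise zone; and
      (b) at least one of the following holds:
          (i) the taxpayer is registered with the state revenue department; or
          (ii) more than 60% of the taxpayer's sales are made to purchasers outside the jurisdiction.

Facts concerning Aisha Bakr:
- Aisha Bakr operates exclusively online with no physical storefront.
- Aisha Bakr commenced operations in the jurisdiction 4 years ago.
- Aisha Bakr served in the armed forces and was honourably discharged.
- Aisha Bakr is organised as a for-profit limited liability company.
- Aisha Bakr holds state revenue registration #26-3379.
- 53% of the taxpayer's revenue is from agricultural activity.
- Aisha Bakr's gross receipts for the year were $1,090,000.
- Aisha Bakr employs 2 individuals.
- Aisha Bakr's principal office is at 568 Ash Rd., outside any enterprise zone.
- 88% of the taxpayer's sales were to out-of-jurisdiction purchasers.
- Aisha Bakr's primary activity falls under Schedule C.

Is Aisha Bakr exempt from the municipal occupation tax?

(i) ≥ 7 yrs in jurisdiction — fails.
(ii) receipts ≤ $1,000,000 — not met.
(iii) nonprofit — not met.
So (a) is not satisfied (F OR F OR F).
(b) veteran — holds.
(1) = F AND T = false.
(i) not (Schedule C activity) — fails.
(ii) ≤ 24 employees — met.
(a) = F OR T = true.
(b) has storefront — not satisfied.
(2): T AND F → false.
(i) ≥70% agricultural — fails.
(ii) in enterprise zone — not satisfied.
(a) = F OR F = false.
(i) state-registered — met.
(ii) >60% out-of-jur. sales — met.
So (b) is satisfied (T OR T).
(3): F AND T → false.
Overall: F OR F OR F → false.

No — not exempt.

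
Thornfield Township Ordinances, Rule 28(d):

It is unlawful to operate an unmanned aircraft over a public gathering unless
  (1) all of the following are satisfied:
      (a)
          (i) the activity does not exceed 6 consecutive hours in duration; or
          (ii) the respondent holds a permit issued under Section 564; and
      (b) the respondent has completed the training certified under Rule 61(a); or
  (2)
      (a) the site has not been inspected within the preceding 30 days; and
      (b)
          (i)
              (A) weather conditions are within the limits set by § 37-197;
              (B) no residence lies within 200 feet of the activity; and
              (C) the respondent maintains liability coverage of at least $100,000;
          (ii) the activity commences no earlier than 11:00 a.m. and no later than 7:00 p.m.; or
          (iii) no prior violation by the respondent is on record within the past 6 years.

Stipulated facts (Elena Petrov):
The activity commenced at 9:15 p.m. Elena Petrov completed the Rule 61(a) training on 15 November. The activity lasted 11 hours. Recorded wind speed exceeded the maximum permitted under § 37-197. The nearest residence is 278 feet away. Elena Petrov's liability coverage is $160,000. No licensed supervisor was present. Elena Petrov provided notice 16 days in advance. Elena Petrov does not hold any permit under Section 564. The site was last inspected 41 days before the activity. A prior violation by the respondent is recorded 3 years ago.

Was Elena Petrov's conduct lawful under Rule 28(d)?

No — unlawful.

(i) ≤ 6 hrs duration — not met.
(ii) holds permit — fails.
So (a) is not satisfied (F OR F).
(b) training certified — holds.
(1) = F AND T = false.
(a) not (site inspected) — holds.
(A) weather ok — not met.
(B) no residence in 200 ft — satisfied.
(C) coverage ≥ $100,000 — met.
(i): F AND T AND T → false.
(ii) start within hours — not satisfied.
(iii) no prior violation — fails.
(b): F OR F OR F → false.
So (2) is not satisfied (T AND F).
Overall = F OR F = false.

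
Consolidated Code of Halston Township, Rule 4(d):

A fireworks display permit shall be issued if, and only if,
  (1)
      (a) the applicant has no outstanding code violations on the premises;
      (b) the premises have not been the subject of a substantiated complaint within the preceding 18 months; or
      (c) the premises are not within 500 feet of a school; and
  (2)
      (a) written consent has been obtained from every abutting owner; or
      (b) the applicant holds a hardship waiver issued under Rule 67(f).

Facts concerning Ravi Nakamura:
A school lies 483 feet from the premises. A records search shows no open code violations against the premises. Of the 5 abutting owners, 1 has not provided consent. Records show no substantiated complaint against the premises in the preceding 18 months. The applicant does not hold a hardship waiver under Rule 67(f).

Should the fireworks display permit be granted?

No — denied.

(a) no code violations — satisfied.
(b) no complaint in 18 mo. — satisfied.
(c) ≥500 ft from school — not met.
(1) = T OR T OR F = true.
(a) all abutters consent — not met.
(b) hardship waiver — fails.
(2): F OR F → false.
Overall = T AND F = false.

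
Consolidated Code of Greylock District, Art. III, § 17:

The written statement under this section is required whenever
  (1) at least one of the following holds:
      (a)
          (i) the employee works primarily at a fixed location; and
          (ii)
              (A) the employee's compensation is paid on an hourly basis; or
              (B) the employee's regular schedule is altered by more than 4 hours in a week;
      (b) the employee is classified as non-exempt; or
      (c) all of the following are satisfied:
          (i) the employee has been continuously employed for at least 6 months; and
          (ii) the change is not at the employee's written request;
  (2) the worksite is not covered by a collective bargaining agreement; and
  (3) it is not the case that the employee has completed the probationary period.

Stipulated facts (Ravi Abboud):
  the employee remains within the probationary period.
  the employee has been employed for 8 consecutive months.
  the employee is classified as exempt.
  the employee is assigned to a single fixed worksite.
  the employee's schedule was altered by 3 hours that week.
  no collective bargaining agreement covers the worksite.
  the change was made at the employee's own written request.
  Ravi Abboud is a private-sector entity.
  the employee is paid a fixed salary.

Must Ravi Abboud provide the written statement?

No — not required.

(i) fixed location — satisfied.
(A) hourly-paid — not met.
(B) schedule shift > 4h — fails.
(ii) = F OR F = false.
So (a) is not satisfied (T AND F).
(b) non-exempt — fails.
(i) tenure ≥ 6 mo. — holds.
(ii) not employee-requested — not satisfied.
(c): T AND F → false.
(1) = F OR F OR F = false.
(2) no CBA — satisfied.
(3) not (past probation) — holds.
Overall: F AND T AND T → false.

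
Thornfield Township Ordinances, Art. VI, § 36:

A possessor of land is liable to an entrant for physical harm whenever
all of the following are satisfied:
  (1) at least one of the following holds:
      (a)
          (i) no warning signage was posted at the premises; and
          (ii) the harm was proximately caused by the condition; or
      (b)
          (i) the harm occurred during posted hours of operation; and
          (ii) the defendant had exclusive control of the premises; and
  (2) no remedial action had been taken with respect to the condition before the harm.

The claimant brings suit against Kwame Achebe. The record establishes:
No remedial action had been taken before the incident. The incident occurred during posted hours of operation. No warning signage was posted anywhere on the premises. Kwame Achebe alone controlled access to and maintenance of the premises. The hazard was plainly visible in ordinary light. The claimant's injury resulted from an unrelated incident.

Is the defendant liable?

(i) no signage posted — holds.
(ii) proximate cause — not satisfied.
So (a) is not satisfied (T AND F).
(i) during posted hours — holds.
(ii) exclusive control — holds.
(b) = T AND T = true.
(1): F OR T → true.
(2) no remedial action — holds.
So Overall is satisfied (T AND T).

Yes — liable.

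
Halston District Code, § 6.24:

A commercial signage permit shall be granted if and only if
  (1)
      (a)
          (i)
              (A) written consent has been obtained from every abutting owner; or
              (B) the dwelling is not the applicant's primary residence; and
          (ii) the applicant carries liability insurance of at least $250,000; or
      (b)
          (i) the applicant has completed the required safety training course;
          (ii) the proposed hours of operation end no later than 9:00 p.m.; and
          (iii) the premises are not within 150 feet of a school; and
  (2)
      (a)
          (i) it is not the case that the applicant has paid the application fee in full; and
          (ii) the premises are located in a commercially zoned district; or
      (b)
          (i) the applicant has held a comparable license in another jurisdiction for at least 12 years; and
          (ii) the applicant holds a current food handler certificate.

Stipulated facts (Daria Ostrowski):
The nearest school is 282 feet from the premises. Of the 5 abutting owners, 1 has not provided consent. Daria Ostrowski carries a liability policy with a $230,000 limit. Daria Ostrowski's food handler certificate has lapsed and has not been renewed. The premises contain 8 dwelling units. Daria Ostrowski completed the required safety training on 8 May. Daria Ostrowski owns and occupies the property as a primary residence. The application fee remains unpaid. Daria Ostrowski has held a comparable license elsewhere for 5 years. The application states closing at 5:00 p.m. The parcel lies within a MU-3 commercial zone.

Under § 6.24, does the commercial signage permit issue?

Yes — granted.

(A) all abutters consent — not met.
(B) not (primary residence) — not satisfied.
(i): F OR F → false.
(ii) insurance ≥ $250,000 — not satisfied.
(a): F AND F → false.
(i) safety training — satisfied.
(ii) closes by 9 p.m. — met.
(iii) ≥150 ft from school — holds.
So (b) is satisfied (T AND T AND T).
(1) = F OR T = true.
(i) not (fee paid) — met.
(ii) commercially zoned — holds.
So (a) is satisfied (T AND T).
(i) prior license ≥ 12 yr — fails.
(ii) food handler cert. — not met.
(b): F AND F → false.
(2) = T OR F = true.
Overall = T AND T = true.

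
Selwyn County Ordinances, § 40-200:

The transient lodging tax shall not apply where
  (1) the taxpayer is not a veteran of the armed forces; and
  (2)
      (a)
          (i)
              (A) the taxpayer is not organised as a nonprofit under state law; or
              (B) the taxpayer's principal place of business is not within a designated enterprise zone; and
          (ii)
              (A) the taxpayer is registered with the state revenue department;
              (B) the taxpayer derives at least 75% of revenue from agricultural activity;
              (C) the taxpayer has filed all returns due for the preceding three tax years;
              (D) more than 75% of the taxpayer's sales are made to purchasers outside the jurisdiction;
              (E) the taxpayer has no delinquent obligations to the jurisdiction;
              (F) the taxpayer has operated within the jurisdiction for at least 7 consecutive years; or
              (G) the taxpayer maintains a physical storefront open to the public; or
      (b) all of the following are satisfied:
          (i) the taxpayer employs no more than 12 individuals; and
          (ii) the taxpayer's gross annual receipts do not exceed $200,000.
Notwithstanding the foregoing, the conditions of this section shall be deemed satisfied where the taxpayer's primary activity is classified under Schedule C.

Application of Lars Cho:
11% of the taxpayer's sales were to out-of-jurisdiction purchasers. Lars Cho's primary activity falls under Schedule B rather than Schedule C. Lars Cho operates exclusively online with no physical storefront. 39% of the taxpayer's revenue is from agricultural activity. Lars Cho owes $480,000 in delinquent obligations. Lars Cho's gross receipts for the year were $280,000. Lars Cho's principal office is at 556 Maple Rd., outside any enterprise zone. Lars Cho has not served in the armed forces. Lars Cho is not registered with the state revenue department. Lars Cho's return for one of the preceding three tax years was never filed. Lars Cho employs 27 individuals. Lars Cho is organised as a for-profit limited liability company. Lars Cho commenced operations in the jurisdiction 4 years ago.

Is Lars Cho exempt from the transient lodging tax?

(1) not (veteran) — satisfied.
(A) not (nonprofit) — satisfied.
(B) not (in enterprise zone) — holds.
So (i) is satisfied (T OR T).
(A) state-registered — not met.
(B) ≥75% agricultural — not met.
(C) returns current — not satisfied.
(D) >75% out-of-jur. sales — not met.
(E) no delinquency — fails.
(F) ≥ 7 yrs in jurisdiction — fails.
(G) has storefront — fails.
(ii): F OR F OR F OR F OR F OR F OR F → false.
So (a) is not satisfied (T AND F).
(i) ≤ 12 employees — fails.
(ii) receipts ≤ $200,000 — not met.
So (b) is not satisfied (F AND F).
(2) = F OR F = false.
Overall = T AND F = false.
Exception (Schedule C activity) — not satisfied.
Result: main false OR exception false → false.

No — not exempt.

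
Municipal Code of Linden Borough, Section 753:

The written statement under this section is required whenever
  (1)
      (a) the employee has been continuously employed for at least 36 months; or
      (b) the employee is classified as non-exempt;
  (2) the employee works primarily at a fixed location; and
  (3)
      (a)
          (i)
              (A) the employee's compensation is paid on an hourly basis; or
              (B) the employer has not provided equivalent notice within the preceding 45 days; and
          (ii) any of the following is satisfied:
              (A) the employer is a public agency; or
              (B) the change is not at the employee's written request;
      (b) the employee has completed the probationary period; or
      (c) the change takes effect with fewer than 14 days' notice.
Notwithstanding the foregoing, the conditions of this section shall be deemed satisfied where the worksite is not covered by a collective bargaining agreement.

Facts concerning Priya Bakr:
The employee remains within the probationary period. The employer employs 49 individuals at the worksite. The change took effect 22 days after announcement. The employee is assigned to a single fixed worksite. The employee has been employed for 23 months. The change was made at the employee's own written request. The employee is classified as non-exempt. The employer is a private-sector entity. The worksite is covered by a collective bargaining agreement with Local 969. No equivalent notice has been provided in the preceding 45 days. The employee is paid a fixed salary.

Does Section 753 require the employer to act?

(a) tenure ≥ 36 mo. — fails.
(b) non-exempt — met.
(1) = F OR T = true.
(2) fixed location — satisfied.
(A) hourly-paid — fails.
(B) no recent notice — satisfied.
(i): F OR T → true.
(A) public agency — not met.
(B) not employee-requested — not satisfied.
So (ii) is not satisfied (F OR F).
(a): T AND F → false.
(b) past probation — not met.
(c) < 14 days' notice — fails.
(3): F OR F OR F → false.
Overall: T AND T AND F → false.
Exception (no CBA) — not satisfied.
Result: main false OR exception false → false.

No — not required.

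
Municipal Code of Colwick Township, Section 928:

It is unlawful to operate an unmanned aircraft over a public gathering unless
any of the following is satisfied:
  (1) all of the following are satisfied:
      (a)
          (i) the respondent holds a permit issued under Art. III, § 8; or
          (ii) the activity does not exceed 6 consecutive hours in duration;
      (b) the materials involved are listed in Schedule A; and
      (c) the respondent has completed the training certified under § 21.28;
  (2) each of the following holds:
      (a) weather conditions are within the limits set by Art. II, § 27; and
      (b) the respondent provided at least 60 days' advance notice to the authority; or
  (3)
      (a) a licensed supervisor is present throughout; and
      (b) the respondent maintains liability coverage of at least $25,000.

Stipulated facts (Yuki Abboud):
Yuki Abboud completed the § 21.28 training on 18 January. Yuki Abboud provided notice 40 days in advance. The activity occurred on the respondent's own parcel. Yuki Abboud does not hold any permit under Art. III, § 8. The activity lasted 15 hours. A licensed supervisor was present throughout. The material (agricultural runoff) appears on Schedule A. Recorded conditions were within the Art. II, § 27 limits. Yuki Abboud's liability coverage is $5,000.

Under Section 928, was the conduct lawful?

(i) holds permit — not satisfied.
(ii) ≤ 6 hrs duration — fails.
So (a) is not satisfied (F OR F).
(b) Schedule A material — satisfied.
(c) training certified — satisfied.
(1) = F AND T AND T = false.
(a) weather ok — satisfied.
(b) ≥60 days' notice — not satisfied.
So (2) is not satisfied (T AND F).
(a) supervisor present — met.
(b) coverage ≥ $25,000 — not met.
So (3) is not satisfied (T AND F).
Overall: F OR F OR F → false.

No — unlawful.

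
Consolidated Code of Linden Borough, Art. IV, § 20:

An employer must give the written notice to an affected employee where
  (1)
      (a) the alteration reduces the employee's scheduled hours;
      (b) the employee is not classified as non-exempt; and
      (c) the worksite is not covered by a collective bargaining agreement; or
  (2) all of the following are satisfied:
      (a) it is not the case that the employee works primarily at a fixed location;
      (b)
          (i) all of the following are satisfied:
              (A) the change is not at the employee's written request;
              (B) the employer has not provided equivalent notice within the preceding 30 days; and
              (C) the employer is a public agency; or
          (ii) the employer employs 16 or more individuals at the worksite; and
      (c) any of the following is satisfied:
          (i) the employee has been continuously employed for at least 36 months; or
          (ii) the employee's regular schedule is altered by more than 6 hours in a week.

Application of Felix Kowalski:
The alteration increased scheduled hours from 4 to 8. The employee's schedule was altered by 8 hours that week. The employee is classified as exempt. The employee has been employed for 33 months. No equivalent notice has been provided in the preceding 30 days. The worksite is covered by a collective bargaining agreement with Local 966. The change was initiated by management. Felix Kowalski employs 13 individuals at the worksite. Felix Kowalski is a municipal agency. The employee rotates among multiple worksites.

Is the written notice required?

(a) hours reduced — not met.
(b) not (non-exempt) — met.
(c) no CBA — not satisfied.
(1): F AND T AND F → false.
(a) not (fixed location) — holds.
(A) not employee-requested — holds.
(B) no recent notice — met.
(C) public agency — holds.
(i): T AND T AND T → true.
(ii) ≥ 16 at site — fails.
(b) = T OR F = true.
(i) tenure ≥ 36 mo. — not met.
(ii) schedule shift > 6h — satisfied.
(c): F OR T → true.
So (2) is satisfied (T AND T AND T).
Overall: F OR T → true.

Yes — required.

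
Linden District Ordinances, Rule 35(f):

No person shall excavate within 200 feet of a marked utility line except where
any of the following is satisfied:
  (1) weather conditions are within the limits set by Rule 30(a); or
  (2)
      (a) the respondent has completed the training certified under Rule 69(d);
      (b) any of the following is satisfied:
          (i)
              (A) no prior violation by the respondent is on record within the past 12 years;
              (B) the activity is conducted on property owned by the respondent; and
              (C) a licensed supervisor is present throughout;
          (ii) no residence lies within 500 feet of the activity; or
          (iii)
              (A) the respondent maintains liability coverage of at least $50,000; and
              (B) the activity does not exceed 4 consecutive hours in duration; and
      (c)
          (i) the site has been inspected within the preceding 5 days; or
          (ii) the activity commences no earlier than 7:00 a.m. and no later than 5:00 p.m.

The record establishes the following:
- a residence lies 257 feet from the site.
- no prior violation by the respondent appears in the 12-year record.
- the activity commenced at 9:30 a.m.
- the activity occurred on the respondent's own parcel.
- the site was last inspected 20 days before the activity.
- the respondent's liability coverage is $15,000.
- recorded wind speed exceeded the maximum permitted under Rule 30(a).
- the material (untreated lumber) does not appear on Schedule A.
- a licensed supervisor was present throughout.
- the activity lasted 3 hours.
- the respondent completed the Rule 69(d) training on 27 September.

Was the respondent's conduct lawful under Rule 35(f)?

(1) weather ok — not met.
(a) training certified — holds.
(A) no prior violation — holds.
(B) own property — met.
(C) supervisor present — satisfied.
(i): T AND T AND T → true.
(ii) no residence in 500 ft — not satisfied.
(A) coverage ≥ $50,000 — not satisfied.
(B) ≤ 4 hrs duration — met.
(iii) = F AND T = false.
(b) = T OR F OR F = true.
(i) site inspected — not satisfied.
(ii) start within hours — met.
(c) = F OR T = true.
(2) = T AND T AND T = true.
So Overall is satisfied (F OR T).

Yes — lawful.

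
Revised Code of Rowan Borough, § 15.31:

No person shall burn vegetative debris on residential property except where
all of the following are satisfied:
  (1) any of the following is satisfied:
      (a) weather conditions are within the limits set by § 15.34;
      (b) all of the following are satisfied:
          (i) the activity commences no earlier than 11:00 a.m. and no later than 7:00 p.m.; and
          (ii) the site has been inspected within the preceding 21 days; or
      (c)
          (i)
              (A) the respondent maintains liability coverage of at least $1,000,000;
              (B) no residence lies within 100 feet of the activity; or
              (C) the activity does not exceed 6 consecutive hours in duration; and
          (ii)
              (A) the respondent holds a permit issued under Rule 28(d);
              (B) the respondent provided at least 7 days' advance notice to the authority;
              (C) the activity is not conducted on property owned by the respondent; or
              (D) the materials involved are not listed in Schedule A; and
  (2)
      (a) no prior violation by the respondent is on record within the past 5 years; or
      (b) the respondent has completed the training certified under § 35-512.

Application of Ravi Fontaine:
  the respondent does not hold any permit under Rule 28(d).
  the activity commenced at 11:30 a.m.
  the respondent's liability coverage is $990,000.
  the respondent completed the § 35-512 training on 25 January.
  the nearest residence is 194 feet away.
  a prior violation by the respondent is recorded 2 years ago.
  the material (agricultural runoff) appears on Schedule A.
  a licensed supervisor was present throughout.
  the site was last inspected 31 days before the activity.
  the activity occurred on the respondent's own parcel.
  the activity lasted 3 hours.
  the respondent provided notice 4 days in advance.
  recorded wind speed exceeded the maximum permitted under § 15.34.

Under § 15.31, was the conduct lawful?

No — unlawful.

(a) weather ok — not satisfied.
(i) start within hours — holds.
(ii) site inspected — not satisfied.
(b): T AND F → false.
(A) coverage ≥ $1,000,000 — not satisfied.
(B) no residence in 100 ft — met.
(C) ≤ 6 hrs duration — satisfied.
So (i) is satisfied (F OR T OR T).
(A) holds permit — not satisfied.
(B) ≥7 days' notice — not met.
(C) not (own property) — not satisfied.
(D) not (Schedule A material) — not met.
(ii): F OR F OR F OR F → false.
(c) = T AND F = false.
(1): F OR F OR F → false.
(a) no prior violation — not met.
(b) training certified — satisfied.
(2) = F OR T = true.
So Overall is not satisfied (F AND T).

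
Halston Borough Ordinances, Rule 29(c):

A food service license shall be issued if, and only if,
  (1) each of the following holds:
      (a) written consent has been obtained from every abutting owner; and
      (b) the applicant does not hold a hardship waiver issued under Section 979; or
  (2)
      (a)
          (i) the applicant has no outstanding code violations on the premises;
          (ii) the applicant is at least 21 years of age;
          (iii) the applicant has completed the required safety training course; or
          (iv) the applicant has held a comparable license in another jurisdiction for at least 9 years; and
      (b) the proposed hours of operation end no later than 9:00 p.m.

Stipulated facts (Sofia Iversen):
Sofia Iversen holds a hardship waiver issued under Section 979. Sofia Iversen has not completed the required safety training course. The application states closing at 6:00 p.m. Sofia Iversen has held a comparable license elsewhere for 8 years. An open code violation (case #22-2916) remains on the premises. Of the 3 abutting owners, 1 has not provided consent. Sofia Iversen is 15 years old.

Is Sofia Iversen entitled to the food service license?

(a) all abutters consent — not satisfied.
(b) not (hardship waiver) — not satisfied.
(1): F AND F → false.
(i) no code violations — not met.
(ii) age ≥ 21 — not met.
(iii) safety training — not satisfied.
(iv) prior license ≥ 9 yr — not satisfied.
So (a) is not satisfied (F OR F OR F OR F).
(b) closes by 9 p.m. — met.
So (2) is not satisfied (F AND T).
Overall = F OR F = false.

No — denied.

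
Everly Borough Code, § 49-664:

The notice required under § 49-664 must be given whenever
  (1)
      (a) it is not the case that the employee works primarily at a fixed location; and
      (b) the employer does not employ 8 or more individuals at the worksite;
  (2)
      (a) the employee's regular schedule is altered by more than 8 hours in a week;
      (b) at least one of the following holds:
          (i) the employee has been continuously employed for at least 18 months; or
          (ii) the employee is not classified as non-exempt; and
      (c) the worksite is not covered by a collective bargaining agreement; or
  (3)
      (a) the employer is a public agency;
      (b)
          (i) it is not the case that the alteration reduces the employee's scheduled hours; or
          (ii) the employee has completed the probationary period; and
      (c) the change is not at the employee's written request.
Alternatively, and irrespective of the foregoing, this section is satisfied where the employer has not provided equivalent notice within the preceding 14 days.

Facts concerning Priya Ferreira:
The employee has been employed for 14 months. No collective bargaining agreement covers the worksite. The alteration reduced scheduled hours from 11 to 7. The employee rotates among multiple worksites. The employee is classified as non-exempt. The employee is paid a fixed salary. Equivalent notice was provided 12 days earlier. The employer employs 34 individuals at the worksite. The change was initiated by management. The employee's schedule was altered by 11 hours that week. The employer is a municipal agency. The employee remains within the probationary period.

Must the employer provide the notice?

No — not required.

(a) not (fixed location) — satisfied.
(b) not (≥ 8 at site) — not met.
(1): T AND F → false.
(a) schedule shift > 8h — met.
(i) tenure ≥ 18 mo. — not satisfied.
(ii) not (non-exempt) — not met.
(b) = F OR F = false.
(c) no CBA — satisfied.
(2) = T AND F AND T = false.
(a) public agency — met.
(i) not (hours reduced) — not satisfied.
(ii) past probation — fails.
(b) = F OR F = false.
(c) not employee-requested — met.
(3) = T AND F AND T = false.
So Overall is not satisfied (F OR F OR F).
Exception (no recent notice) — not satisfied.
Result: main false OR exception false → false.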